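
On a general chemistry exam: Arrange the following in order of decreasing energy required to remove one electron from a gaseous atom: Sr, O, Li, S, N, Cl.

N > O > Cl > S > Sr > Li

First ionization energy rises across a period (greater Z_eff holds electrons more tightly) and falls down a group (valence electrons are farther from the nucleus).
Neither a single period nor a single group — weigh both effects.
Sr > Li: the two effects oppose for this pair; the across-period effect wins (550 vs 520 kJ/mol).
S > Sr: both effects reinforce here, so S is clearly the higher of the two.
Cl > S: both are in period 3; the period trend gives Cl the larger value.
O > Cl: period and group pull opposite ways; the down-group shift dominates (1314 vs 1251 kJ/mol).
N > O: this pair runs against the simple trend — see the exception note.
Note the exception: N has a higher first ionization energy than O, contrary to the simple trend — pairing an electron in O's 2p⁴ costs repulsion energy, so O ionizes more easily than half-filled N (2p³).
For reference (kJ/mol): Li 520, N 1402, O 1314, S 1000, Cl 1251, Sr 550.
So from highest to lowest: N > O > Cl > S > Sr > Li.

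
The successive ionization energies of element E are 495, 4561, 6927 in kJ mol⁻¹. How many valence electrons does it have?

Look for the largest jump between consecutive ionization energies: IE2/IE1 ≈ 9.2, far larger than any earlier ratio.
That jump marks the point where a core electron is being removed. So the atom has 1 valence electron.

1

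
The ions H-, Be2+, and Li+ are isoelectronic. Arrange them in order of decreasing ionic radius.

All of these have 2 electrons, so size is governed by nuclear charge alone: the more protons, the stronger the pull on the same electron cloud, and the smaller the ion.
Nuclear charges: Be2+ (Z=4), Li+ (Z=3), H- (Z=1).
Largest to smallest: H- > Li+ > Be2+.

H-, Li+, Be2+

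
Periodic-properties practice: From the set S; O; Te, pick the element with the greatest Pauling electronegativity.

O

Electronegativity increases across a period and decreases down a group, tracking effective nuclear charge and atomic size.
All are in group 16, so electronegativity increases up the group.
The greatest Pauling electronegativity among these belongs to O.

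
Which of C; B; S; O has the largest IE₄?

B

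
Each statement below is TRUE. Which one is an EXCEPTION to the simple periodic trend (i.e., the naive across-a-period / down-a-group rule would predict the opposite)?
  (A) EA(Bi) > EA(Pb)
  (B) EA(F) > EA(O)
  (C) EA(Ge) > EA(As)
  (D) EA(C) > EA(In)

The general trend: electron affinity increases across a period and decreases down a group.
(A) Bi (period 6, group 15) vs Pb (period 6, group 14): the stated order agrees with the simple trend.
(B) F (period 2, group 17) vs O (period 2, group 16): the stated order agrees with the simple trend.
(C) Ge (period 4, group 14) vs As (period 4, group 15): the stated order contradicts the simple trend.
(D) C (period 2, group 14) vs In (period 5, group 13): the stated order agrees with the simple trend.
The exception is (C): adding an electron to As's half-filled 4p³ is unfavourable, so Ge (4p²) has the more exothermic EA.

(C)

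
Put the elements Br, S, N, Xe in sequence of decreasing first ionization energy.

N is in period 2, group 15; S is in period 3, group 16; Br is in period 4, group 17; Xe is in period 5, group 18.
Removing the outermost electron gets harder across a period and easier down a group.
A diagonal step moves right (one effect) and down (the opposite effect) at once.
Br > S: period and group pull opposite ways; the across-period shift dominates (1140 vs 1000 kJ/mol).
Xe > Br: the two effects oppose for this pair; the across-period effect wins (1170 vs 1140 kJ/mol).
N > Xe: period and group pull opposite ways; the down-group shift dominates (1402 vs 1170 kJ/mol).
Approximate values (kJ/mol): N 1402, S 1000, Br 1140, Xe 1170.
So from highest to lowest: N > Xe > Br > S.

N > Xe > Br > S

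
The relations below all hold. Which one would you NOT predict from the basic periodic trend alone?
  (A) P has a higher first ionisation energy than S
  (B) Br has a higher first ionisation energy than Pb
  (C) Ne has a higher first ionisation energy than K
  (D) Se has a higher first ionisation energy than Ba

The general trend: first ionisation energy increases across a period and decreases down a group.
(A) P (period 3, group 15) vs S (period 3, group 16): the stated order contradicts the simple trend.
(B) Br (period 4, group 17) vs Pb (period 6, group 14): the stated order agrees with the simple trend.
(C) Ne (period 2, group 18) vs K (period 4, group 1): the stated order agrees with the simple trend.
(D) Se (period 4, group 16) vs Ba (period 6, group 2): the stated order agrees with the simple trend.
The exception is (A): S (3p⁴) ionizes more easily than half-filled P (3p³) because the paired 3p electron in S is pushed out by e⁻–e⁻ repulsion.

(A)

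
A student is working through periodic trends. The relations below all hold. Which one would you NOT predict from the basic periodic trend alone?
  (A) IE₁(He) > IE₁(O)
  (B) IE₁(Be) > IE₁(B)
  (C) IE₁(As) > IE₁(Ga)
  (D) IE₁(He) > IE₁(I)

(B)

The general trend: first ionization energy increases across a period and decreases down a group.
(A) He (period 1, group 18) vs O (period 2, group 16): the stated order agrees with the simple trend.
(B) Be (period 2, group 2) vs B (period 2, group 13): the stated order contradicts the simple trend.
(C) As (period 4, group 15) vs Ga (period 4, group 13): the stated order agrees with the simple trend.
(D) He (period 1, group 18) vs I (period 5, group 17): the stated order agrees with the simple trend.
The exception is (B): removing B's lone 2p electron is easier than breaking Be's filled 2s².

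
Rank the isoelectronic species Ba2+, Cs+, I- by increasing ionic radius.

Ba2+, Cs+, I-

All of these have 54 electrons, so size is governed by nuclear charge alone: the more protons, the stronger the pull on the same electron cloud, and the smaller the ion.
Nuclear charges: Ba2+ (Z=56), Cs+ (Z=55), I- (Z=53).
Smallest to largest: Ba2+ < Cs+ < I-.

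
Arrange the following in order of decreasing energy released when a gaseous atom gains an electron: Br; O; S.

Br > S > O

O is in period 2, group 16; S is in period 3, group 16; Br is in period 4, group 17.
EA tends to increase across a period and decrease down a group, though the pattern is less regular than for IE or radius.
Neither a single period nor a single group — weigh both effects.
S > O: this pair runs against the simple trend — see the exception note.
Br > S: period and group pull opposite ways; the across-period shift dominates (325 vs 200 kJ/mol).
Note the exception: S has a higher electron affinity than O, contrary to the simple trend — the compact 2p subshell of O repels the added electron more than S's larger 3p does.
Tabulated electron affinity (kJ/mol): O 141, S 200, Br 325.
So from highest to lowest: Br > S > O.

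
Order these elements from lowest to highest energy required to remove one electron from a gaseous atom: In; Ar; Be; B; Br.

Be is in period 2, group 2; B is in period 2, group 13; Ar is in period 3, group 18; Br is in period 4, group 17; In is in period 5, group 13.
Removing the outermost electron gets harder across a period and easier down a group.
Here both period and group differ, so the two effects have to be weighed against each other.
B > In: B sits above In in group 13, so the down-group effect alone puts B higher.
Be > B: this pair runs against the simple trend — see the exception note.
Br > Be: the two effects oppose for this pair; the across-period effect wins (1140 vs 900 kJ/mol).
Ar > Br: relative to Br, both the across-period and down-group shifts push Ar's first ionization energy up.
Note the exception: Be has a higher first ionization energy than B, contrary to the simple trend — removing B's lone 2p electron is easier than breaking Be's filled 2s².
For reference (kJ/mol): Be 900, B 801, Ar 1521, Br 1140, In 558.
So from lowest to highest: In < B < Be < Br < Ar.

In < B < Be < Br < Ar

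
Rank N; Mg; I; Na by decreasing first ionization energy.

N, I, Mg, Na

N is in period 2, group 15; Na is in period 3, group 1; Mg is in period 3, group 2; I is in period 5, group 17.
Across a period the outer electron is held more tightly (higher IE₁); down a group it sits in a higher shell, more shielded, and comes off more easily.
Neither a single period nor a single group — weigh both effects.
Mg > Na: both are in period 3; the period trend gives Mg the larger value.
I > Mg: the two effects oppose for this pair; the across-period effect wins (1008 vs 738 kJ/mol).
N > I: the two effects oppose for this pair; the down-group effect wins (1402 vs 1008 kJ/mol).
Approximate values (kJ/mol): N 1402, Na 496, Mg 738, I 1008.
So from highest to lowest: N > I > Mg > Na.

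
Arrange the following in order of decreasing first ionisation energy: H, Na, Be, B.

H > Be > B > Na

H is in period 1, group 1; Be is in period 2, group 2; B is in period 2, group 13; Na is in period 3, group 1.
Across a period the outer electron is held more tightly (higher IE₁); down a group it sits in a higher shell, more shielded, and comes off more easily.
Here both period and group differ, so the two effects have to be weighed against each other.
B > Na: both effects reinforce here, so B is clearly the higher of the two.
Be > B: this pair runs against the simple trend — see the exception note.
H > Be: the two effects oppose for this pair; the down-group effect wins (1312 vs 900 kJ/mol).
Note the exception: Be has a higher first ionization energy than B, contrary to the simple trend — removing B's lone 2p electron is easier than breaking Be's filled 2s².
For reference (kJ/mol): H 1312, Be 900, B 801, Na 496.
So from highest to lowest: H > Be > B > Na.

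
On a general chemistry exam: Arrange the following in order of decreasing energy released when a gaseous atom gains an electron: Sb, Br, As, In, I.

Br > I > Sb > As > In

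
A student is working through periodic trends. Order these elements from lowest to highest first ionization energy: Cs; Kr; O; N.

Cs < O < Kr < N

N is in period 2, group 15; O is in period 2, group 16; Kr is in period 4, group 18; Cs is in period 6, group 1.
First ionization energy rises across a period (greater Z_eff holds electrons more tightly) and falls down a group (valence electrons are farther from the nucleus).
These span different periods and groups, so the two trends combine.
O > Cs: relative to Cs, both the across-period and down-group shifts push O's first ionization energy up.
Kr > O: the two effects oppose for this pair; the across-period effect wins (1351 vs 1314 kJ/mol).
N > Kr: the two effects oppose for this pair; the down-group effect wins (1402 vs 1351 kJ/mol).
Note the exception: N has a higher first ionization energy than O, contrary to the simple trend — pairing an electron in O's 2p⁴ costs repulsion energy, so O ionizes more easily than half-filled N (2p³).
Approximate values (kJ/mol): N 1402, O 1314, Kr 1351, Cs 376.
So from lowest to highest: Cs < O < Kr < N.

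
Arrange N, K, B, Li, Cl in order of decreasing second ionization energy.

IE_2 is the cost of taking one more electron from the +1 cation: N⁺ still has 4 valence electrons; K⁺ is the bare [Ar] core; B⁺ still has 2 valence electrons; Li⁺ is the bare [He] core; Cl⁺ still has 6 valence electrons.
Breaking into a closed-shell core is much more expensive than removing a leftover valence electron — K and Li have the largest IE_2 here.
Valence configurations: N⁺ [He]2s²2p², B⁺ [He]2s², Cl⁺ [Ne]3s²3p⁴.
Tabulated IE_2 (kJ/mol): N 2856, K 3052, B 2427, Li 7298, Cl 2298.
Overall IE_2 order: Cl < B < N < K < Li.

Li > K > N > B > Cl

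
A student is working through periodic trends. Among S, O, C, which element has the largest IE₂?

The second ionization energy removes an electron from the +1 ion. For each element: S⁺ still has 5 valence electrons; O⁺ still has 5 valence electrons; C⁺ still has 3 valence electrons.
All are still removing valence electrons, so compare the +1 ions as you would atoms: IE_2 generally rises across a period (higher Z_eff) and falls down a group (larger shell), subject to the usual subshell exceptions.
Valence configurations: S⁺ [Ne]3s²3p³, O⁺ [He]2s²2p³, C⁺ [He]2s²2p¹.
The numbers (kJ/mol): S 2252, O 3388, C 2353.
Overall IE_2 order: S < C < O.

O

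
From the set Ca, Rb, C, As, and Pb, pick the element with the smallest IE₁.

Rb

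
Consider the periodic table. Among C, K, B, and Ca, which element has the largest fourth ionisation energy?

IE_4 is the cost of taking one more electron from the +3 cation: C³⁺ still has 1 valence electron; K³⁺ is already 2 electrons into the core; B³⁺ is the bare [He] core; Ca³⁺ is already 1 electron into the core.
Usually core removal costs more than valence removal, but here the competition is close: a tightly held n=2 valence electron can cost more to remove than an n=3 core electron, so the actual values have to decide it.
The numbers (kJ/mol): C 6223, K 5877, B 25026, Ca 6491.
Putting it together, IE_4: K < C < Ca < B.

B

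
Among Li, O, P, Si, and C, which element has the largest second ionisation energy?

The second ionization energy removes an electron from the +1 ion. For each element: Li⁺ is the bare [He] core; O⁺ still has 5 valence electrons; P⁺ still has 4 valence electrons; Si⁺ still has 3 valence electrons; C⁺ still has 3 valence electrons.
Core electrons are held far more tightly than valence electrons, so Li tops the IE_2 order.
Valence configurations: O⁺ [He]2s²2p³, P⁺ [Ne]3s²3p², Si⁺ [Ne]3s²3p¹, C⁺ [He]2s²2p¹.
Tabulated IE_2 (kJ/mol): Li 7298, O 3388, P 1907, Si 1577, C 2353.
Hence IE_2: Si < P < C < O < Li.

Li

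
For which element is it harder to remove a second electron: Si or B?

B

Consider each +1 ion: Si⁺ still has 3 valence electrons; B⁺ still has 2 valence electrons.
All are still removing valence electrons, so compare the +1 ions as you would atoms: IE_2 generally rises across a period (higher Z_eff) and falls down a group (larger shell), subject to the usual subshell exceptions.
Valence configurations: Si⁺ [Ne]3s²3p¹, B⁺ [He]2s².
The numbers (kJ/mol): Si 1577, B 2427.
Putting it together, IE_2: Si < B.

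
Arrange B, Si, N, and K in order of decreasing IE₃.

Consider each +2 ion: B²⁺ still has 1 valence electron; Si²⁺ still has 2 valence electrons; N²⁺ still has 3 valence electrons; K²⁺ is already 1 electron into the core.
Usually core removal costs more than valence removal, but here the competition is close: a tightly held n=2 valence electron can cost more to remove than an n=3 core electron, so the actual values have to decide it.
Valence configurations: B²⁺ [He]2s¹, Si²⁺ [Ne]3s², N²⁺ [He]2s²2p¹.
Tabulated IE_3 (kJ/mol): B 3660, Si 3232, N 4578, K 4420.
Hence IE_3: Si < B < K < N.

N, K, B, Si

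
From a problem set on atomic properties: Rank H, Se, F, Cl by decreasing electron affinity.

Cl > F > Se > H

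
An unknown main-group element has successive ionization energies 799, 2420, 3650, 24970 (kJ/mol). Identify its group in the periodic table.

Group 13

Look for the largest jump between consecutive ionization energies: IE4/IE3 ≈ 6.8, far larger than any earlier ratio.
That jump marks the point where a core electron is being removed. So the atom has 3 valence electrons.
A main-group element with 3 valence electrons is in group 13.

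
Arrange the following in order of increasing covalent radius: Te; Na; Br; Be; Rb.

Be < Br < Te < Na < Rb

Be is in period 2, group 2; Na is in period 3, group 1; Br is in period 4, group 17; Rb is in period 5, group 1; Te is in period 5, group 16.
Radius decreases left→right (rising Z_eff, same n) and increases top→bottom (higher n).
Here both period and group differ, so the two effects have to be weighed against each other.
Br > Be: period and group pull opposite ways; the down-group shift dominates (114 vs 102 pm).
Te > Br: relative to Br, both the across-period and down-group shifts push Te's atomic radius up.
Na > Te: period and group pull opposite ways; the across-period shift dominates (155 vs 136 pm).
Rb > Na: Rb sits below Na in group 1, so the down-group effect alone puts Rb larger.
For reference (pm): Be 102, Na 155, Br 114, Rb 210, Te 136.
So from smallest to largest: Be < Br < Te < Na < Rb.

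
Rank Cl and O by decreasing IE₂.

Consider each +1 ion: Cl⁺ still has 6 valence electrons; O⁺ still has 5 valence electrons.
All are still removing valence electrons, so compare the +1 ions as you would atoms: IE_2 generally rises across a period (higher Z_eff) and falls down a group (larger shell), subject to the usual subshell exceptions.
Valence configurations: Cl⁺ [Ne]3s²3p⁴, O⁺ [He]2s²2p³.
Approximate IE_2 values (kJ/mol): Cl 2298, O 3388.
So the second ionization energies run Cl < O.

O > Cl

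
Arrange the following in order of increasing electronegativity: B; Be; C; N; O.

Be < B < C < N < O

Smaller atoms with higher effective nuclear charge are more electronegative.
All lie in period 2, so electronegativity increases left to right.
So from lowest to highest: Be < B < C < N < O.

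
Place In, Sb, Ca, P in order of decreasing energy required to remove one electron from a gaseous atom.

P > Sb > Ca > In

IE₁ increases left→right with effective nuclear charge and decreases top→bottom as the valence shell moves farther out.
These span different periods and groups, so the two trends combine.
Ca > In: the two effects oppose for this pair; the down-group effect wins (590 vs 558 kJ/mol).
Sb > Ca: period and group pull opposite ways; the across-period shift dominates (831 vs 590 kJ/mol).
P > Sb: P sits above Sb in group 15, so the down-group effect alone puts P higher.
Approximate values (kJ/mol): P 1012, Ca 590, In 558, Sb 831.
So from highest to lowest: P > Sb > Ca > In.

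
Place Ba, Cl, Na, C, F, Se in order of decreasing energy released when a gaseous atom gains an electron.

EA tends to increase across a period and decrease down a group, though the pattern is less regular than for IE or radius.
Neither a single period nor a single group — weigh both effects.
Na > Ba: the two effects oppose for this pair; the down-group effect wins (53 vs 14 kJ/mol).
C > Na: both effects reinforce here, so C is clearly the higher of the two.
Se > C: period and group pull opposite ways; the across-period shift dominates (195 vs 122 kJ/mol).
F > Se: both effects reinforce here, so F is clearly the higher of the two.
Cl > F: this pair runs against the simple trend — see the exception note.
Note the exception: Cl has a higher electron affinity than F, contrary to the simple trend — F's small 2p subshell makes the incoming electron feel strong e⁻–e⁻ repulsion, so Cl actually releases more energy on gaining an electron.
Tabulated electron affinity (kJ/mol): C 122, F 328, Na 53, Cl 349, Se 195, Ba 14.
So from highest to lowest: Cl > F > Se > C > Na > Ba.

Cl, F, Se, C, Na, Ba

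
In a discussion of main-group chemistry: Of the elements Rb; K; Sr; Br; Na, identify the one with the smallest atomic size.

Na is in period 3, group 1; K is in period 4, group 1; Br is in period 4, group 17; Rb is in period 5, group 1; Sr is in period 5, group 2.
Moving right in a period, electrons are added to the same shell under a stronger nuclear pull, so atoms get smaller; moving down, a new shell is opened and atoms get larger.
Here both period and group differ, so the two effects have to be weighed against each other.
Na > Br: the two effects oppose for this pair; the across-period effect wins (155 vs 114 pm).
Sr > Na: the two effects oppose for this pair; the down-group effect wins (185 vs 155 pm).
K > Sr: the two effects oppose for this pair; the across-period effect wins (196 vs 185 pm).
Rb > K: Rb sits below K in group 1, so the down-group effect alone puts Rb larger.
Approximate values (pm): Na 155, K 196, Br 114, Rb 210, Sr 185.
The smallest atomic size among these belongs to Br.

Br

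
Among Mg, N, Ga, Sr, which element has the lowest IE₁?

IE₁ increases left→right with effective nuclear charge and decreases top→bottom as the valence shell moves farther out.
These span different periods and groups, so the two trends combine.
Ga > Sr: relative to Sr, both the across-period and down-group shifts push Ga's first ionization energy up.
Mg > Ga: period and group pull opposite ways; the down-group shift dominates (738 vs 579 kJ/mol).
N > Mg: relative to Mg, both the across-period and down-group shifts push N's first ionization energy up.
Tabulated first ionization energy (kJ/mol): N 1402, Mg 738, Ga 579, Sr 550.
The lowest IE₁ among these belongs to Sr.

Sr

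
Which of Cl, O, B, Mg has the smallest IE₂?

Mg

After 1 electron has been removed, what remains? Cl⁺ still has 6 valence electrons; O⁺ still has 5 valence electrons; B⁺ still has 2 valence electrons; Mg⁺ still has 1 valence electron.
All are still removing valence electrons, so compare the +1 ions as you would atoms: IE_2 generally rises across a period (higher Z_eff) and falls down a group (larger shell), subject to the usual subshell exceptions.
Valence configurations: Cl⁺ [Ne]3s²3p⁴, O⁺ [He]2s²2p³, B⁺ [He]2s², Mg⁺ [Ne]3s¹.
Approximate IE_2 values (kJ/mol): Cl 2298, O 3388, B 2427, Mg 1451.
Overall IE_2 order: Mg < Cl < B < O.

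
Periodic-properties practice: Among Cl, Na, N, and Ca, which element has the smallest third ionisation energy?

The third ionization energy removes an electron from the +2 ion. For each element: Cl²⁺ still has 5 valence electrons; Na²⁺ is already 1 electron into the core; N²⁺ still has 3 valence electrons; Ca²⁺ is the bare [Ar] core.
Breaking into a closed-shell core is much more expensive than removing a leftover valence electron — Ca and Na have the largest IE_3 here.
Valence configurations: Cl²⁺ [Ne]3s²3p³, N²⁺ [He]2s²2p¹.
Tabulated IE_3 (kJ/mol): Cl 3822, Na 6910, N 4578, Ca 4912.
So the third ionization energies run Cl < N < Ca < Na.

Cl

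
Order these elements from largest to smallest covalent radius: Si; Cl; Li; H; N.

Li, Si, Cl, N, H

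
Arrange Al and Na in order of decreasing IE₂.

Na, Al

The second ionization energy removes an electron from the +1 ion. For each element: Al⁺ still has 2 valence electrons; Na⁺ is the bare [Ne] core.
Breaking into a closed-shell core is much more expensive than removing a leftover valence electron — Na has the largest IE_2 here.
Approximate IE_2 values (kJ/mol): Al 1817, Na 4562.
Putting it together, IE_2: Al < Na.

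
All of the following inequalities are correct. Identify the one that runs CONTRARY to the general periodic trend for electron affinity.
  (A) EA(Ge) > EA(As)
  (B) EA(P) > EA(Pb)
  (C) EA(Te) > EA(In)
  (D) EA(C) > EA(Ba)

(A)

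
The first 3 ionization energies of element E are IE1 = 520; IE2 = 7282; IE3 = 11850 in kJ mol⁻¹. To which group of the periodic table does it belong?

Group 1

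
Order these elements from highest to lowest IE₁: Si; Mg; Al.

IE₁ increases left→right with effective nuclear charge and decreases top→bottom as the valence shell moves farther out.
All lie in period 3; the across-period trend (first ionization energy increases left to right) applies, with the exception below.
Note the exception: Mg has a higher first ionization energy than Al, contrary to the simple trend — Al's single 3p electron is easier to remove than one from Mg's filled 3s².
Tabulated first ionization energy (kJ/mol): Mg 738, Al 578, Si 786.
So from highest to lowest: Si > Mg > Al.

Si > Mg > Al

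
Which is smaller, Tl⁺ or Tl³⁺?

Both ions have Z = 81 protons, but Tl³⁺ has lost more electrons, so its remaining electrons feel a larger effective nuclear charge per electron and are pulled in more tightly.
Higher positive charge → smaller ion, so Tl⁺ > Tl³⁺.

Tl³⁺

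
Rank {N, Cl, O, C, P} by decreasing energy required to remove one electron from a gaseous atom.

C is in period 2, group 14; N is in period 2, group 15; O is in period 2, group 16; P is in period 3, group 15; Cl is in period 3, group 17.
Removing the outermost electron gets harder across a period and easier down a group.
Here both period and group differ, so the two effects have to be weighed against each other.
C > P: period and group pull opposite ways; the down-group shift dominates (1086 vs 1012 kJ/mol).
Cl > C: period and group pull opposite ways; the across-period shift dominates (1251 vs 1086 kJ/mol).
O > Cl: the two effects oppose for this pair; the down-group effect wins (1314 vs 1251 kJ/mol).
N > O: this pair runs against the simple trend — see the exception note.
Note the exception: N has a higher first ionization energy than O, contrary to the simple trend — pairing an electron in O's 2p⁴ costs repulsion energy, so O ionizes more easily than half-filled N (2p³).
Approximate values (kJ/mol): C 1086, N 1402, O 1314, P 1012, Cl 1251.
So from highest to lowest: N > O > Cl > C > P.

N > O > Cl > C > P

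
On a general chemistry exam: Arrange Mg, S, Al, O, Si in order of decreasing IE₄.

Consider each +3 ion: Mg³⁺ is already 1 electron into the core; S³⁺ still has 3 valence electrons; Al³⁺ is the bare [Ne] core; O³⁺ still has 3 valence electrons; Si³⁺ still has 1 valence electron.
Breaking into a closed-shell core is much more expensive than removing a leftover valence electron — Mg and Al have the largest IE_4 here.
Valence configurations: S³⁺ [Ne]3s²3p¹, O³⁺ [He]2s²2p¹, Si³⁺ [Ne]3s¹.
Tabulated IE_4 (kJ/mol): Mg 10543, S 4556, Al 11577, O 7469, Si 4356.
Hence IE_4: Si < S < O < Mg < Al.

Al > Mg > O > S > Si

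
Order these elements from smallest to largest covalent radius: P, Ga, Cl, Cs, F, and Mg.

F is in period 2, group 17; Mg is in period 3, group 2; P is in period 3, group 15; Cl is in period 3, group 17; Ga is in period 4, group 13; Cs is in period 6, group 1.
Radius decreases left→right (rising Z_eff, same n) and increases top→bottom (higher n).
Here both period and group differ, so the two effects have to be weighed against each other.
Cl > F: Cl sits below F in group 17, so the down-group effect alone puts Cl larger.
P > Cl: P lies to the left of Cl in period 3, so the across-period effect alone puts P larger.
Ga > P: relative to P, both the across-period and down-group shifts push Ga's atomic radius up.
Mg > Ga: the two effects oppose for this pair; the across-period effect wins (139 vs 124 pm).
Cs > Mg: both effects reinforce here, so Cs is clearly the larger of the two.
For reference (pm): F 64, Mg 139, P 111, Cl 99, Ga 124, Cs 232.
So from smallest to largest: F < Cl < P < Ga < Mg < Cs.

F, Cl, P, Ga, Mg, Cs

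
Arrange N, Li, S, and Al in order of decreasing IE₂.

After 1 electron has been removed, what remains? N⁺ still has 4 valence electrons; Li⁺ is the bare [He] core; S⁺ still has 5 valence electrons; Al⁺ still has 2 valence electrons.
Breaking into a closed-shell core is much more expensive than removing a leftover valence electron — Li has the largest IE_2 here.
Valence configurations: N⁺ [He]2s²2p², S⁺ [Ne]3s²3p³, Al⁺ [Ne]3s².
Tabulated IE_2 (kJ/mol): N 2856, Li 7298, S 2252, Al 1817.
Hence IE_2: Al < S < N < Li.

Li > N > S > Al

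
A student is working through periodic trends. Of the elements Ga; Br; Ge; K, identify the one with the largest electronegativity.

Br

K is in period 4, group 1; Ga is in period 4, group 13; Ge is in period 4, group 14; Br is in period 4, group 17.
Atoms toward the upper right of the periodic table pull bonding electrons most strongly.
All lie in period 4, so electronegativity increases left to right.
The largest electronegativity among these belongs to Br.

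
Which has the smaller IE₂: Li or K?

K

The second ionization energy removes an electron from the +1 ion. For each element: Li⁺ is the bare [He] core; K⁺ is the bare [Ar] core.
All of these are removing an electron from a noble-gas core or deeper; the smaller core (lower principal quantum number) is held far more tightly, and within a period the higher nuclear charge binds the same core more tightly.
The numbers (kJ/mol): Li 7298, K 3052.
Putting it together, IE_2: K < Li.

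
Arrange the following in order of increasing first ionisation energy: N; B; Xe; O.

Across a period the outer electron is held more tightly (higher IE₁); down a group it sits in a higher shell, more shielded, and comes off more easily.
These span different periods and groups, so the two trends combine.
Xe > B: the two effects oppose for this pair; the across-period effect wins (1170 vs 801 kJ/mol).
O > Xe: period and group pull opposite ways; the down-group shift dominates (1314 vs 1170 kJ/mol).
N > O: this pair runs against the simple trend — see the exception note.
Note the exception: N has a higher first ionization energy than O, contrary to the simple trend — pairing an electron in O's 2p⁴ costs repulsion energy, so O ionizes more easily than half-filled N (2p³).
For reference (kJ/mol): B 801, N 1402, O 1314, Xe 1170.
So from lowest to highest: B < Xe < O < N.

B < Xe < O < N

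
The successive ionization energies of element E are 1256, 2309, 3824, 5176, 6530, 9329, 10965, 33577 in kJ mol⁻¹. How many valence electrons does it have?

7

Look for the largest jump between consecutive ionization energies: IE8/IE7 ≈ 3.1, far larger than any earlier ratio.
That jump marks the point where a core electron is being removed. So the atom has 7 valence electrons.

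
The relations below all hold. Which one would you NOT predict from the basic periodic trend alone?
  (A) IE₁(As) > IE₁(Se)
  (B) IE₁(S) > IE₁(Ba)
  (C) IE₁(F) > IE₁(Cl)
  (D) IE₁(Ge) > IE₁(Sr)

The general trend: IE₁ increases across a period and decreases down a group.
(A) As (period 4, group 15) vs Se (period 4, group 16): the stated order contradicts the simple trend.
(B) S (period 3, group 16) vs Ba (period 6, group 2): the stated order agrees with the simple trend.
(C) F (period 2, group 17) vs Cl (period 3, group 17): the stated order agrees with the simple trend.
(D) Ge (period 4, group 14) vs Sr (period 5, group 2): the stated order agrees with the simple trend.
The exception is (A): Se (4p⁴) ionizes more easily than half-filled As (4p³).

(A)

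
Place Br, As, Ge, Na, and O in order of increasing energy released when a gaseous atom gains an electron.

Na < As < Ge < O < Br

O is in period 2, group 16; Na is in period 3, group 1; Ge is in period 4, group 14; As is in period 4, group 15; Br is in period 4, group 17.
Atoms with high Z_eff and room in the valence shell (especially the halogens) have the most exothermic electron affinities.
Neither a single period nor a single group — weigh both effects.
As > Na: the two effects oppose for this pair; the across-period effect wins (78 vs 53 kJ/mol).
Ge > As: this pair runs against the simple trend — see the exception note.
O > Ge: relative to Ge, both the across-period and down-group shifts push O's electron affinity up.
Br > O: period and group pull opposite ways; the across-period shift dominates (325 vs 141 kJ/mol).
Note the exception: Ge has a higher electron affinity than As, contrary to the simple trend — adding an electron to As's half-filled 4p³ is unfavourable, so Ge (4p²) has the more exothermic EA.
Tabulated electron affinity (kJ/mol): O 141, Na 53, Ge 119, As 78, Br 325.
So from lowest to highest: Na < As < Ge < O < Br.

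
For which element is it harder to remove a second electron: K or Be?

K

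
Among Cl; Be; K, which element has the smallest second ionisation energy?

Be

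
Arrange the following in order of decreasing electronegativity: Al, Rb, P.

P > Al > Rb

Al is in period 3, group 13; P is in period 3, group 15; Rb is in period 5, group 1.
Smaller atoms with higher effective nuclear charge are more electronegative.
These span different periods and groups, so the two trends combine.
Al > Rb: both effects reinforce here, so Al is clearly the higher of the two.
P > Al: both are in period 3; the period trend gives P the larger value.
Approximate values (Pauling): Al 1.61, P 2.19, Rb 0.82.
So from highest to lowest: P > Al > Rb.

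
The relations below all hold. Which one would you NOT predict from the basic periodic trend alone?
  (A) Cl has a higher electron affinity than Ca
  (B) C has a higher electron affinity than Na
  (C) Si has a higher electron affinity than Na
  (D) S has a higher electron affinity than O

(D)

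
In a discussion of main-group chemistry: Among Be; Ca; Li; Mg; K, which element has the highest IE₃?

Be

Consider each +2 ion: Be²⁺ is the bare [He] core; Ca²⁺ is the bare [Ar] core; Li²⁺ is already 1 electron into the core; Mg²⁺ is the bare [Ne] core; K²⁺ is already 1 electron into the core.
All of these are removing an electron from a noble-gas core or deeper; the smaller core (lower principal quantum number) is held far more tightly, and within a period the higher nuclear charge binds the same core more tightly.
The numbers (kJ/mol): Be 14849, Ca 4912, Li 11815, Mg 7733, K 4420.
Hence IE_3: K < Ca < Mg < Li < Be.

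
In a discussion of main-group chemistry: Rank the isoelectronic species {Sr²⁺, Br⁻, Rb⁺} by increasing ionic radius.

Sr²⁺, Rb⁺, Br⁻

All of these have 36 electrons, so size is governed by nuclear charge alone: the more protons, the stronger the pull on the same electron cloud, and the smaller the ion.
Nuclear charges: Sr²⁺ (Z=38), Rb⁺ (Z=37), Br⁻ (Z=35).
Smallest to largest: Sr²⁺ < Rb⁺ < Br⁻.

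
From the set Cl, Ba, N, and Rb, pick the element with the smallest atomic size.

Atomic radius shrinks across a period as nuclear charge pulls the same shell inward, and grows down a group as new shells are added.
Neither a single period nor a single group — weigh both effects.
Cl > N: period and group pull opposite ways; the down-group shift dominates (99 vs 71 pm).
Ba > Cl: both effects reinforce here, so Ba is clearly the larger of the two.
Rb > Ba: the two effects oppose for this pair; the across-period effect wins (210 vs 196 pm).
For reference (pm): N 71, Cl 99, Rb 210, Ba 196.
The smallest atomic size among these belongs to N.

N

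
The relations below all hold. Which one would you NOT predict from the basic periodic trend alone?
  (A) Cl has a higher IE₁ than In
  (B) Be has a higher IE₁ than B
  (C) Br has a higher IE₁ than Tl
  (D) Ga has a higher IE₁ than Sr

(B)

The general trend: IE₁ increases across a period and decreases down a group.
(A) Cl (period 3, group 17) vs In (period 5, group 13): the stated order agrees with the simple trend.
(B) Be (period 2, group 2) vs B (period 2, group 13): the stated order contradicts the simple trend.
(C) Br (period 4, group 17) vs Tl (period 6, group 13): the stated order agrees with the simple trend.
(D) Ga (period 4, group 13) vs Sr (period 5, group 2): the stated order agrees with the simple trend.
The exception is (B): removing B's lone 2p electron is easier than breaking Be's filled 2s².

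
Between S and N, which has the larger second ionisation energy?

The second ionization energy removes an electron from the +1 ion. For each element: S⁺ still has 5 valence electrons; N⁺ still has 4 valence electrons.
All are still removing valence electrons, so compare the +1 ions as you would atoms: IE_2 generally rises across a period (higher Z_eff) and falls down a group (larger shell), subject to the usual subshell exceptions.
Valence configurations: S⁺ [Ne]3s²3p³, N⁺ [He]2s²2p².
Tabulated IE_2 (kJ/mol): S 2252, N 2856.
So the second ionization energies run S < N.

N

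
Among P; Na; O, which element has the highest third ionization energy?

Consider each +2 ion: P²⁺ still has 3 valence electrons; Na²⁺ is already 1 electron into the core; O²⁺ still has 4 valence electrons.
Pulling an electron out of a noble-gas core costs far more than removing a remaining valence electron, so Na sits at the high end of IE_3.
Valence configurations: P²⁺ [Ne]3s²3p¹, O²⁺ [He]2s²2p².
Tabulated IE_3 (kJ/mol): P 2914, Na 6910, O 5300.
Overall IE_3 order: P < O < Na.

Na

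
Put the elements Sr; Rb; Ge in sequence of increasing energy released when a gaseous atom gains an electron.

Adding an electron releases more energy for atoms nearer the top right (short of the noble gases).
Here both period and group differ, so the two effects have to be weighed against each other.
Rb > Sr: this pair runs against the simple trend — see the exception note.
Ge > Rb: relative to Rb, both the across-period and down-group shifts push Ge's electron affinity up.
Note the exception: Rb has a higher electron affinity than Sr, contrary to the simple trend — adding an electron to Sr (ns²) has to open a new, higher-energy np subshell, which is unfavourable.
Tabulated electron affinity (kJ/mol): Ge 119, Rb 47, Sr 5.
So from lowest to highest: Sr < Rb < Ge.

Sr, Rb, Ge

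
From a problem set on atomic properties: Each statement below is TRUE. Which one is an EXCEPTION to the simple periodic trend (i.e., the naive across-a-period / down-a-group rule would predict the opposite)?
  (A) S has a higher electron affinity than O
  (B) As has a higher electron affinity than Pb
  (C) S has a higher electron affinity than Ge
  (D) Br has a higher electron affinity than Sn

The general trend: electron affinity increases across a period and decreases down a group.
(A) S (period 3, group 16) vs O (period 2, group 16): the stated order contradicts the simple trend.
(B) As (period 4, group 15) vs Pb (period 6, group 14): the stated order agrees with the simple trend.
(C) S (period 3, group 16) vs Ge (period 4, group 14): the stated order agrees with the simple trend.
(D) Br (period 4, group 17) vs Sn (period 5, group 14): the stated order agrees with the simple trend.
The exception is (A): the compact 2p subshell of O repels the added electron more than S's larger 3p does.

(A)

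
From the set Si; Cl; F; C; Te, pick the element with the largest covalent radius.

Te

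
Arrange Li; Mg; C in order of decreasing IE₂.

Li > C > Mg

IE_2 is the cost of taking one more electron from the +1 cation: Li⁺ is the bare [He] core; Mg⁺ still has 1 valence electron; C⁺ still has 3 valence electrons.
Breaking into a closed-shell core is much more expensive than removing a leftover valence electron — Li has the largest IE_2 here.
Valence configurations: Mg⁺ [Ne]3s¹, C⁺ [He]2s²2p¹.
Approximate IE_2 values (kJ/mol): Li 7298, Mg 1451, C 2353.
Overall IE_2 order: Mg < C < Li.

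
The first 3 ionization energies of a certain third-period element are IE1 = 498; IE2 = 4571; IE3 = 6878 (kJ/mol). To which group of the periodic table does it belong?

Group 1

Look for the largest jump between consecutive ionization energies: IE2/IE1 ≈ 9.2, far larger than any earlier ratio.
That jump marks the point where a core electron is being removed. So the atom has 1 valence electron.
A main-group element with 1 valence electron is in group 1.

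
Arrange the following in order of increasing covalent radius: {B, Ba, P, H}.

Across a period the added protons contract the valence shell; down a group each new principal shell makes the atom larger.
Neither a single period nor a single group — weigh both effects.
B > H: period and group pull opposite ways; the down-group shift dominates (85 vs 32 pm).
P > B: period and group pull opposite ways; the down-group shift dominates (111 vs 85 pm).
Ba > P: relative to P, both the across-period and down-group shifts push Ba's atomic radius up.
Approximate values (pm): H 32, B 85, P 111, Ba 196.
So from smallest to largest: H < B < P < Ba.

H < B < P < Ba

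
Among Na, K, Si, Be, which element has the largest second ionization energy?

Na

Consider each +1 ion: Na⁺ is the bare [Ne] core; K⁺ is the bare [Ar] core; Si⁺ still has 3 valence electrons; Be⁺ still has 1 valence electron.
Pulling an electron out of a noble-gas core costs far more than removing a remaining valence electron, so K and Na sit at the high end of IE_2.
Valence configurations: Si⁺ [Ne]3s²3p¹, Be⁺ [He]2s¹.
Tabulated IE_2 (kJ/mol): Na 4562, K 3052, Si 1577, Be 1757.
Hence IE_2: Si < Be < K < Na.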